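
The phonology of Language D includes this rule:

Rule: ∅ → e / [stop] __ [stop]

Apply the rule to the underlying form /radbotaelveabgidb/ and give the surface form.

radebotaelveabegideb

/d/ and /b/ form a stop–stop cluster, so [e] is inserted between them.
/b/ and /g/ form a stop–stop cluster, so [e] is inserted between them.
/d/ and /b/ form a stop–stop cluster, so [e] is inserted between them.
Surface form: [radebotaelveabegideb].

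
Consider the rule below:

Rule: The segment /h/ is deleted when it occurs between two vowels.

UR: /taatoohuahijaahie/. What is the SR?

/h/ occurs between vowels /o/ and /u/, so it deletes.
/h/ occurs between vowels /a/ and /i/, so it deletes.
/h/ occurs between vowels /a/ and /i/, so it deletes.
Surface form: [taatoouaijaaie].

taatoouaijaaie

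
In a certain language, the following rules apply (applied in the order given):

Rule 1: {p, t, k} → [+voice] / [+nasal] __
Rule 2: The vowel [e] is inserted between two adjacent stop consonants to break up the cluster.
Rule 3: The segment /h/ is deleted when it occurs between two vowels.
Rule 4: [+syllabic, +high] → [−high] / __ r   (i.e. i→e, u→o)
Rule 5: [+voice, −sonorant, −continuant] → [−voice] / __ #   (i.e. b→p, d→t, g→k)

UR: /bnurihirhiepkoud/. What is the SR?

bnorierhiepekout

Rule 1 (post-nasal voicing): no segment meets the environment; /bnurihirhiepkoud/ is unchanged.
Rule 2 (stop-cluster e-epenthesis): /p/ and /k/ form a stop–stop cluster, so [e] is inserted between them. /bnurihirhiepkoud/ → bnurihirhiepekoud.
Rule 3 (intervocalic h-deletion): /h/ occurs between vowels /i/ and /i/, so it deletes. /bnurihirhiepekoud/ → bnuriirhiepekoud.
Rule 4 (pre-rhotic lowering): /u/ is a high vowel immediately before /r/, so it lowers to [o]. /i/ is a high vowel immediately before /r/, so it lowers to [e]. /bnuriirhiepekoud/ → bnorierhiepekoud.
Rule 5 (final devoicing): /d/ is a voiced stop in word-final position, so it devoices to [t]. /bnorierhiepekoud/ → bnorierhiepekout.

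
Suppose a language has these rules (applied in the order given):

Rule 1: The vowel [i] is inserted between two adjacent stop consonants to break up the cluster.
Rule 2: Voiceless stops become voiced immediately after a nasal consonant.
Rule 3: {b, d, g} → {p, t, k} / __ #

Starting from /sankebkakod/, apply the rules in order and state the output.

sangebikakot

Rule 1 (stop-cluster i-epenthesis): /b/ and /k/ form a stop–stop cluster, so [i] is inserted between them. /sankebkakod/ → sankebikakod.
Rule 2 (post-nasal voicing): /k/ is a voiceless stop immediately after the nasal /n/, so it voices to [g]. /sankebikakod/ → sangebikakod.
Rule 3 (final devoicing): /d/ is a voiced stop in word-final position, so it devoices to [t]. /sangebikakod/ → sangebikakot.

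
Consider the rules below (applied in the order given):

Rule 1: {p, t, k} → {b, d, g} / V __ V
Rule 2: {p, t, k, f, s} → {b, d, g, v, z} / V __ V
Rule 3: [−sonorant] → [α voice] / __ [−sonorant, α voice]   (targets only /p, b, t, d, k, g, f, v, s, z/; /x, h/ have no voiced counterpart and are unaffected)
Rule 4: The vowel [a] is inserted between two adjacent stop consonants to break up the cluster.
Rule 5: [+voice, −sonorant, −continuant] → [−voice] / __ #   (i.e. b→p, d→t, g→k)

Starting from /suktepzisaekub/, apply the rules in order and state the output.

Rule 1 (intervocalic voicing): /k/ is a voiceless stop between vowels /e/ and /u/, so it voices to [g]. /suktepzisaekub/ → suktepzisaegub.
Rule 2 (intervocalic voicing): /s/ is a voiceless obstruent between vowels /i/ and /a/, so it voices to [z]. /suktepzisaegub/ → suktepzizaegub.
Rule 3 (regressive voicing assimilation): /p/ precedes the voiced obstruent /z/, so it voices to [b] by assimilation. /suktepzizaegub/ → suktebzizaegub.
Rule 4 (stop-cluster a-epenthesis): /k/ and /t/ form a stop–stop cluster, so [a] is inserted between them. /suktebzizaegub/ → sukatebzizaegub.
Rule 5 (final devoicing): /b/ is a voiced stop in word-final position, so it devoices to [p]. /sukatebzizaegub/ → sukatebzizaegup.

sukatebzizaegup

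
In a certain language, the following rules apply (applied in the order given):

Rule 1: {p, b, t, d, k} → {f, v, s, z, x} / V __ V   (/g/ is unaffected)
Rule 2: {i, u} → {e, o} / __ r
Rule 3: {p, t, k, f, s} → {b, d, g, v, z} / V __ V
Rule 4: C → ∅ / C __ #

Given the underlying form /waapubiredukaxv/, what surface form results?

waavuverezuxax

Rule 1 (intervocalic spirantization): /p/ is a stop between vowels /a/ and /u/, so it spirantizes to the fricative [f]. /b/ is a stop between vowels /u/ and /i/, so it spirantizes to the fricative [v]. /d/ is a stop between vowels /e/ and /u/, so it spirantizes to the fricative [z]. /k/ is a stop between vowels /u/ and /a/, so it spirantizes to the fricative [x]. /waapubiredukaxv/ → waafuvirezuxaxv.
Rule 2 (pre-rhotic lowering): /i/ is a high vowel immediately before /r/, so it lowers to [e]. /waafuvirezuxaxv/ → waafuverezuxaxv.
Rule 3 (intervocalic voicing): /f/ is a voiceless obstruent between vowels /a/ and /u/, so it voices to [v]. /waafuverezuxaxv/ → waavuverezuxaxv.
Rule 4 (final cluster simplification): /v/ is the second consonant of a word-final cluster /xv/, so it deletes. /waavuverezuxaxv/ → waavuverezuxax.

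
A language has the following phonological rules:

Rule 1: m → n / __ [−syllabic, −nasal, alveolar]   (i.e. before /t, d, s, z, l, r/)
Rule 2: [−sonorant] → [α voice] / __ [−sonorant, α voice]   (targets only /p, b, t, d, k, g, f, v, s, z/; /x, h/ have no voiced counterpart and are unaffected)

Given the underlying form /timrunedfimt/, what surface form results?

tinrunetfint

Rule 1 (nasal place assimilation): /m/ precedes the alveolar consonant /r/, so it assimilates in place to [n]. /m/ precedes the alveolar consonant /t/, so it assimilates in place to [n]. /timrunedfimt/ → tinrunedfint.
Rule 2 (regressive voicing assimilation): /d/ precedes the voiceless obstruent /f/, so it devoices to [t] by assimilation. /tinrunedfint/ → tinrunetfint.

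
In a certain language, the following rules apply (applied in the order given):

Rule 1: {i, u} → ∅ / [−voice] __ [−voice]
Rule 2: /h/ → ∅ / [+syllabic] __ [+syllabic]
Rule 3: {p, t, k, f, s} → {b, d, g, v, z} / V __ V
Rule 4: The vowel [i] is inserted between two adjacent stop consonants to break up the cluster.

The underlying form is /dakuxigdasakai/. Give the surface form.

Rule 1 (high vowel syncope): /u/ is a high vowel flanked by voiceless consonants /k/ and /x/, so it deletes. /dakuxigdasakai/ → dakxigdasakai.
Rule 2 (intervocalic h-deletion): no segment meets the environment; /dakxigdasakai/ is unchanged.
Rule 3 (intervocalic voicing): /s/ is a voiceless obstruent between vowels /a/ and /a/, so it voices to [z]. /k/ is a voiceless obstruent between vowels /a/ and /a/, so it voices to [g]. /dakxigdasakai/ → dakxigdazagai.
Rule 4 (stop-cluster i-epenthesis): /g/ and /d/ form a stop–stop cluster, so [i] is inserted between them. /dakxigdazagai/ → dakxigidazagai.

dakxigidazagai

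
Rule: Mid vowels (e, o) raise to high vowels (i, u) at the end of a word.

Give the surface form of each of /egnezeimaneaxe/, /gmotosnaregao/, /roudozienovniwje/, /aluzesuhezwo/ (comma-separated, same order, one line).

egnezeimaneaxi, gmotosnaregau, roudozienovniwji, aluzesuhezwu

/egnezeimaneaxe/: /e/ is a mid vowel in word-final position, so it raises to [i]. → [egnezeimaneaxi].
/gmotosnaregao/: /o/ is a mid vowel in word-final position, so it raises to [u]. → [gmotosnaregau].
/roudozienovniwje/: /e/ is a mid vowel in word-final position, so it raises to [i]. → [roudozienovniwji].
/aluzesuhezwo/: /o/ is a mid vowel in word-final position, so it raises to [u]. → [aluzesuhezwu].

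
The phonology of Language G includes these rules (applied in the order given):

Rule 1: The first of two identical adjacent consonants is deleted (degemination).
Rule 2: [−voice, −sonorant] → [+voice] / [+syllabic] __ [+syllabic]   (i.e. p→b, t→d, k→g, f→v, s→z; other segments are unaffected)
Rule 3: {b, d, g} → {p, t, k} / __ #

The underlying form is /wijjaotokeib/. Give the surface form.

wijaodogeip

Rule 1 (degemination): /jj/ is a geminate; the first /j/ deletes. /wijjaotokeib/ → wijaotokeib.
Rule 2 (intervocalic voicing): /t/ is a voiceless obstruent between vowels /o/ and /o/, so it voices to [d]. /k/ is a voiceless obstruent between vowels /o/ and /e/, so it voices to [g]. /wijaotokeib/ → wijaodogeib.
Rule 3 (final devoicing): /b/ is a voiced stop in word-final position, so it devoices to [p]. /wijaodogeib/ → wijaodogeip.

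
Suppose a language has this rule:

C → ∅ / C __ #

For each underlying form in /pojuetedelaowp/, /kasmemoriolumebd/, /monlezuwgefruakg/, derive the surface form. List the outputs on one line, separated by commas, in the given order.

pojuetedelaow, kasmemoriolumeb, monlezuwgefruak

/pojuetedelaowp/: /p/ is the second consonant of a word-final cluster /wp/, so it deletes. → [pojuetedelaow].
/kasmemoriolumebd/: /d/ is the second consonant of a word-final cluster /bd/, so it deletes. → [kasmemoriolumeb].
/monlezuwgefruakg/: /g/ is the second consonant of a word-final cluster /kg/, so it deletes. → [monlezuwgefruak].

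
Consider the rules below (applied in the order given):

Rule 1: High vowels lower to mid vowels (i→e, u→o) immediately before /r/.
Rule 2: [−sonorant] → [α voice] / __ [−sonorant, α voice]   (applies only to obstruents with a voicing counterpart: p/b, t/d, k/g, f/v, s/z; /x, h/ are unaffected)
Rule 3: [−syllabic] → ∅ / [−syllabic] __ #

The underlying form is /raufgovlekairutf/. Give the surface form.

rauvgovlekaerut

Rule 1 (pre-rhotic lowering): /i/ is a high vowel immediately before /r/, so it lowers to [e]. /raufgovlekairutf/ → raufgovlekaerutf.
Rule 2 (regressive voicing assimilation): /f/ precedes the voiced obstruent /g/, so it voices to [v] by assimilation. /raufgovlekaerutf/ → rauvgovlekaerutf.
Rule 3 (final cluster simplification): /f/ is the second consonant of a word-final cluster /tf/, so it deletes. /rauvgovlekaerutf/ → rauvgovlekaerut.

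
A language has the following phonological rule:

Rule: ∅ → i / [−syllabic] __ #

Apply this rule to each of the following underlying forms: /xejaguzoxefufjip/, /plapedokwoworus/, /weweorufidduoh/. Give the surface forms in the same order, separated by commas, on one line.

xejaguzoxefufjipi, plapedokwoworusi, weweorufidduohi

/xejaguzoxefufjip/: the form ends in the consonant /p/, so [i] is inserted word-finally. → [xejaguzoxefufjipi].
/plapedokwoworus/: the form ends in the consonant /s/, so [i] is inserted word-finally. → [plapedokwoworusi].
/weweorufidduoh/: the form ends in the consonant /h/, so [i] is inserted word-finally. → [weweorufidduohi].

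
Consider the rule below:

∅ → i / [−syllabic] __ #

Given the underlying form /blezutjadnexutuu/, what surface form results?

No segment of /blezutjadnexutuu/ meets the structural description of the rule, so the form surfaces unchanged.

blezutjadnexutuu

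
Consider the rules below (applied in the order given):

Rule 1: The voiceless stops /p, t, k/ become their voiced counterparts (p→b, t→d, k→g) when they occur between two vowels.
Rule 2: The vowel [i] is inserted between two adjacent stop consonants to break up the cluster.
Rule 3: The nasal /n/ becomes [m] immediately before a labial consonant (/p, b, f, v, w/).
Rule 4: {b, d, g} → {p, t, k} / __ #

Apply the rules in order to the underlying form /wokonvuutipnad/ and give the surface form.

Rule 1 (intervocalic voicing): /k/ is a voiceless stop between vowels /o/ and /o/, so it voices to [g]. /t/ is a voiceless stop between vowels /u/ and /i/, so it voices to [d]. /wokonvuutipnad/ → wogonvuudipnad.
Rule 2 (stop-cluster i-epenthesis): no segment meets the environment; /wogonvuudipnad/ is unchanged.
Rule 3 (nasal place assimilation): /n/ precedes the labial consonant /v/, so it assimilates in place to [m]. /wogonvuudipnad/ → wogomvuudipnad.
Rule 4 (final devoicing): /d/ is a voiced stop in word-final position, so it devoices to [t]. /wogomvuudipnad/ → wogomvuudipnat.

wogomvuudipnat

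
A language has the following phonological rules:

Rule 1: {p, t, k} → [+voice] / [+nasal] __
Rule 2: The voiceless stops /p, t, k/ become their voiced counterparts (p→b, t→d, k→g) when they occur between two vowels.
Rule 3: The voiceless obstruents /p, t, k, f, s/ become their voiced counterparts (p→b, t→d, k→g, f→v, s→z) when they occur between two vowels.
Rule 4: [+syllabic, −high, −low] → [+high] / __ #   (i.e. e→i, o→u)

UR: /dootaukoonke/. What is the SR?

doodaugoongi

Rule 1 (post-nasal voicing): /k/ is a voiceless stop immediately after the nasal /n/, so it voices to [g]. /dootaukoonke/ → dootaukoonge.
Rule 2 (intervocalic voicing): /t/ is a voiceless stop between vowels /o/ and /a/, so it voices to [d]. /k/ is a voiceless stop between vowels /u/ and /o/, so it voices to [g]. /dootaukoonge/ → doodaugoonge.
Rule 3 (intervocalic voicing): no segment meets the environment; /doodaugoonge/ is unchanged.
Rule 4 (final vowel raising): /e/ is a mid vowel in word-final position, so it raises to [i]. /doodaugoonge/ → doodaugoongi.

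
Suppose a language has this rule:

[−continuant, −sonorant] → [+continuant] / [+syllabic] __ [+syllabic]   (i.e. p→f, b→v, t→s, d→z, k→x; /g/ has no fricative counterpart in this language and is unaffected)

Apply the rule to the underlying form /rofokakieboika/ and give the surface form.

rofoxaxievoixa

/k/ is a stop between vowels /o/ and /a/, so it spirantizes to the fricative [x].
/k/ is a stop between vowels /a/ and /i/, so it spirantizes to the fricative [x].
/b/ is a stop between vowels /e/ and /o/, so it spirantizes to the fricative [v].
/k/ is a stop between vowels /i/ and /a/, so it spirantizes to the fricative [x].
Surface form: [rofoxaxievoixa].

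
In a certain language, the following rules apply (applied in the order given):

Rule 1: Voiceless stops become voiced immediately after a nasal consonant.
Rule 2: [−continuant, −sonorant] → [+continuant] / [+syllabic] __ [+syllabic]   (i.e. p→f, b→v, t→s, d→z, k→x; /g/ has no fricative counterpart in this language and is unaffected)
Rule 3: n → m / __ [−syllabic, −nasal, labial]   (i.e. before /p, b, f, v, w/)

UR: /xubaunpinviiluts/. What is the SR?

xuvaumbimviiluts

Rule 1 (post-nasal voicing): /p/ is a voiceless stop immediately after the nasal /n/, so it voices to [b]. /xubaunpinviiluts/ → xubaunbinviiluts.
Rule 2 (intervocalic spirantization): /b/ is a stop between vowels /u/ and /a/, so it spirantizes to the fricative [v]. /xubaunbinviiluts/ → xuvaunbinviiluts.
Rule 3 (nasal place assimilation): /n/ precedes the labial consonant /b/, so it assimilates in place to [m]. /n/ precedes the labial consonant /v/, so it assimilates in place to [m]. /xuvaunbinviiluts/ → xuvaumbimviiluts.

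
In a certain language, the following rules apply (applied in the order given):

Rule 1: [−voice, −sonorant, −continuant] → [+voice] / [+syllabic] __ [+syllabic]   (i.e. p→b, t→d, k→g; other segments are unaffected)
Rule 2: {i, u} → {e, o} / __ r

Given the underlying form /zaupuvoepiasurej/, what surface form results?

Rule 1 (intervocalic voicing): /p/ is a voiceless stop between vowels /u/ and /u/, so it voices to [b]. /p/ is a voiceless stop between vowels /e/ and /i/, so it voices to [b]. /zaupuvoepiasurej/ → zaubuvoebiasurej.
Rule 2 (pre-rhotic lowering): /u/ is a high vowel immediately before /r/, so it lowers to [o]. /zaubuvoebiasurej/ → zaubuvoebiasorej.

zaubuvoebiasorej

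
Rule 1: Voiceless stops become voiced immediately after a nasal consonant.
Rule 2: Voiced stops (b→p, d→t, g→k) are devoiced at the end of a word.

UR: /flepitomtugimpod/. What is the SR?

flepitomdugimbot

Rule 1 (post-nasal voicing): /t/ is a voiceless stop immediately after the nasal /m/, so it voices to [d]. /p/ is a voiceless stop immediately after the nasal /m/, so it voices to [b]. /flepitomtugimpod/ → flepitomdugimbod.
Rule 2 (final devoicing): /d/ is a voiced stop in word-final position, so it devoices to [t]. /flepitomdugimbod/ → flepitomdugimbot.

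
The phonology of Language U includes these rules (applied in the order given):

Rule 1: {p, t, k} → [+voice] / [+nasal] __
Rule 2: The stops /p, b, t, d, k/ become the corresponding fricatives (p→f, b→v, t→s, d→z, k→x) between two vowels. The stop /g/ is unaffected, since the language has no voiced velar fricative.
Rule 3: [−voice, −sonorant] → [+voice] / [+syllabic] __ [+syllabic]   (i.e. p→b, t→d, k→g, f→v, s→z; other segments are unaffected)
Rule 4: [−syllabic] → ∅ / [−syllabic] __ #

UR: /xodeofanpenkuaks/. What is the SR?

xozeovanbenguak

Rule 1 (post-nasal voicing): /p/ is a voiceless stop immediately after the nasal /n/, so it voices to [b]. /k/ is a voiceless stop immediately after the nasal /n/, so it voices to [g]. /xodeofanpenkuaks/ → xodeofanbenguaks.
Rule 2 (intervocalic spirantization): /d/ is a stop between vowels /o/ and /e/, so it spirantizes to the fricative [z]. /xodeofanbenguaks/ → xozeofanbenguaks.
Rule 3 (intervocalic voicing): /f/ is a voiceless obstruent between vowels /o/ and /a/, so it voices to [v]. /xozeofanbenguaks/ → xozeovanbenguaks.
Rule 4 (final cluster simplification): /s/ is the second consonant of a word-final cluster /ks/, so it deletes. /xozeovanbenguaks/ → xozeovanbenguak.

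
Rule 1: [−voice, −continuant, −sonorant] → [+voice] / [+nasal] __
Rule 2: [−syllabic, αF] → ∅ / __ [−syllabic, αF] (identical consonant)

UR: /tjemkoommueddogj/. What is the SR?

tjemgoomuedogj

Rule 1 (post-nasal voicing): /k/ is a voiceless stop immediately after the nasal /m/, so it voices to [g]. /tjemkoommueddogj/ → tjemgoommueddogj.
Rule 2 (degemination): /mm/ is a geminate; the first /m/ deletes. /dd/ is a geminate; the first /d/ deletes. /tjemgoommueddogj/ → tjemgoomuedogj.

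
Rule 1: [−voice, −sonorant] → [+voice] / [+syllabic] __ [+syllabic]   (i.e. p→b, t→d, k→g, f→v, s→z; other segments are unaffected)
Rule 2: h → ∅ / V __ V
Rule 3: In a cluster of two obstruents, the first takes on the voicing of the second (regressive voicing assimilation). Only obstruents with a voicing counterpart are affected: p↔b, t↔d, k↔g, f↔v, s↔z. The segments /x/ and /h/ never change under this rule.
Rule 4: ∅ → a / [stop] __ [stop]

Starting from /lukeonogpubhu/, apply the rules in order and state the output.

lugeonokapuphu

Rule 1 (intervocalic voicing): /k/ is a voiceless obstruent between vowels /u/ and /e/, so it voices to [g]. /lukeonogpubhu/ → lugeonogpubhu.
Rule 2 (intervocalic h-deletion): no segment meets the environment; /lugeonogpubhu/ is unchanged.
Rule 3 (regressive voicing assimilation): /g/ precedes the voiceless obstruent /p/, so it devoices to [k] by assimilation. /b/ precedes the voiceless obstruent /h/, so it devoices to [p] by assimilation. /lugeonogpubhu/ → lugeonokpuphu.
Rule 4 (stop-cluster a-epenthesis): /k/ and /p/ form a stop–stop cluster, so [a] is inserted between them. /lugeonokpuphu/ → lugeonokapuphu.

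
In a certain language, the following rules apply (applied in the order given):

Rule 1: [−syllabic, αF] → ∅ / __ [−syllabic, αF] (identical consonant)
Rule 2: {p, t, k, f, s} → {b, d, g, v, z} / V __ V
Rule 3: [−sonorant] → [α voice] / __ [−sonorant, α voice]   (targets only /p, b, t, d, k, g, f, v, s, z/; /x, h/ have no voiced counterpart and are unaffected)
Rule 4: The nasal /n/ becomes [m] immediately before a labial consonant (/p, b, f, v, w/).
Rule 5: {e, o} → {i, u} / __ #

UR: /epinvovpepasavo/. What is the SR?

ebimvofpebazavu

Rule 1 (degemination): no segment meets the environment; /epinvovpepasavo/ is unchanged.
Rule 2 (intervocalic voicing): /p/ is a voiceless obstruent between vowels /e/ and /i/, so it voices to [b]. /p/ is a voiceless obstruent between vowels /e/ and /a/, so it voices to [b]. /s/ is a voiceless obstruent between vowels /a/ and /a/, so it voices to [z]. /epinvovpepasavo/ → ebinvovpebazavo.
Rule 3 (regressive voicing assimilation): /v/ precedes the voiceless obstruent /p/, so it devoices to [f] by assimilation. /ebinvovpebazavo/ → ebinvofpebazavo.
Rule 4 (nasal place assimilation): /n/ precedes the labial consonant /v/, so it assimilates in place to [m]. /ebinvofpebazavo/ → ebimvofpebazavo.
Rule 5 (final vowel raising): /o/ is a mid vowel in word-final position, so it raises to [u]. /ebimvofpebazavo/ → ebimvofpebazavu.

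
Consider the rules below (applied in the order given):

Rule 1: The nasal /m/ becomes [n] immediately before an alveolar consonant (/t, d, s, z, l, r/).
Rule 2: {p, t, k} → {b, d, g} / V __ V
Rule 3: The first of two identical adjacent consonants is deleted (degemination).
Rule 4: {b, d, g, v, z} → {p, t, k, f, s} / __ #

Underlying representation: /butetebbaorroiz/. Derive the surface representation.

budedebaorois

Rule 1 (nasal place assimilation): no segment meets the environment; /butetebbaorroiz/ is unchanged.
Rule 2 (intervocalic voicing): /t/ is a voiceless stop between vowels /u/ and /e/, so it voices to [d]. /t/ is a voiceless stop between vowels /e/ and /e/, so it voices to [d]. /butetebbaorroiz/ → budedebbaorroiz.
Rule 3 (degemination): /bb/ is a geminate; the first /b/ deletes. /rr/ is a geminate; the first /r/ deletes. /budedebbaorroiz/ → budedebaoroiz.
Rule 4 (final devoicing): /z/ is a voiced obstruent in word-final position, so it devoices to [s]. /budedebaoroiz/ → budedebaorois.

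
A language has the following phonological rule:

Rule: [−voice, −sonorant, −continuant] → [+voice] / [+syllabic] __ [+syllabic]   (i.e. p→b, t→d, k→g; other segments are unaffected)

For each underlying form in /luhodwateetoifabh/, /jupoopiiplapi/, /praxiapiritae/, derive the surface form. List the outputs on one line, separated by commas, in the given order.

/luhodwateetoifabh/: /t/ is a voiceless stop between vowels /a/ and /e/, so it voices to [d]. /t/ is a voiceless stop between vowels /e/ and /o/, so it voices to [d]. → [luhodwadeedoifabh].
/jupoopiiplapi/: /p/ is a voiceless stop between vowels /u/ and /o/, so it voices to [b]. /p/ is a voiceless stop between vowels /o/ and /i/, so it voices to [b]. /p/ is a voiceless stop between vowels /a/ and /i/, so it voices to [b]. → [juboobiiplabi].
/praxiapiritae/: /p/ is a voiceless stop between vowels /a/ and /i/, so it voices to [b]. /t/ is a voiceless stop between vowels /i/ and /a/, so it voices to [d]. → [praxiabiridae].

luhodwadeedoifabh, juboobiiplabi, praxiabiridae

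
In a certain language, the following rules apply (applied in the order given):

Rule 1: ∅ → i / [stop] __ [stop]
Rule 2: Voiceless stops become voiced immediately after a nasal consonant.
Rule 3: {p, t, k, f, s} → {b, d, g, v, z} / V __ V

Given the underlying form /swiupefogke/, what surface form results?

Rule 1 (stop-cluster i-epenthesis): /g/ and /k/ form a stop–stop cluster, so [i] is inserted between them. /swiupefogke/ → swiupefogike.
Rule 2 (post-nasal voicing): no segment meets the environment; /swiupefogike/ is unchanged.
Rule 3 (intervocalic voicing): /p/ is a voiceless obstruent between vowels /u/ and /e/, so it voices to [b]. /f/ is a voiceless obstruent between vowels /e/ and /o/, so it voices to [v]. /k/ is a voiceless obstruent between vowels /i/ and /e/, so it voices to [g]. /swiupefogike/ → swiubevogige.

swiubevogige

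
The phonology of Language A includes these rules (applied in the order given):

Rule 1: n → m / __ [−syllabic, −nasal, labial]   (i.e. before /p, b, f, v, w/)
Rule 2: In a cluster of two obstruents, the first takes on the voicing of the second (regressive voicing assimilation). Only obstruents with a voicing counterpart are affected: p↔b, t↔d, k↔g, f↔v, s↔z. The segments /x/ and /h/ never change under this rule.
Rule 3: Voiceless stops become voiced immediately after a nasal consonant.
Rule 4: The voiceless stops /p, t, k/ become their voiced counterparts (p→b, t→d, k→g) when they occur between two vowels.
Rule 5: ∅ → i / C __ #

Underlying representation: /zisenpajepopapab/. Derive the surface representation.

zisembajebobababi

Rule 1 (nasal place assimilation): /n/ precedes the labial consonant /p/, so it assimilates in place to [m]. /zisenpajepopapab/ → zisempajepopapab.
Rule 2 (regressive voicing assimilation): no segment meets the environment; /zisempajepopapab/ is unchanged.
Rule 3 (post-nasal voicing): /p/ is a voiceless stop immediately after the nasal /m/, so it voices to [b]. /zisempajepopapab/ → zisembajepopapab.
Rule 4 (intervocalic voicing): /p/ is a voiceless stop between vowels /e/ and /o/, so it voices to [b]. /p/ is a voiceless stop between vowels /o/ and /a/, so it voices to [b]. /p/ is a voiceless stop between vowels /a/ and /a/, so it voices to [b]. /zisembajepopapab/ → zisembajebobabab.
Rule 5 (final i-epenthesis): the form ends in the consonant /b/, so [i] is inserted word-finally. /zisembajebobabab/ → zisembajebobababi.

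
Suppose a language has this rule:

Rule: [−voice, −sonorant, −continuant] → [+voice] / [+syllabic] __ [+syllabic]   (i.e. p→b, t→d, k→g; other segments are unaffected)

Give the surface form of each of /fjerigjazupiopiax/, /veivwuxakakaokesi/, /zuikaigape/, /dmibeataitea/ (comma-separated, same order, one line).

fjerigjazubiobiax, veivwuxagagaogesi, zuigaigabe, dmibeadaidea

/fjerigjazupiopiax/: /p/ is a voiceless stop between vowels /u/ and /i/, so it voices to [b]. /p/ is a voiceless stop between vowels /o/ and /i/, so it voices to [b]. → [fjerigjazubiobiax].
/veivwuxakakaokesi/: /k/ is a voiceless stop between vowels /a/ and /a/, so it voices to [g]. /k/ is a voiceless stop between vowels /a/ and /a/, so it voices to [g]. /k/ is a voiceless stop between vowels /o/ and /e/, so it voices to [g]. → [veivwuxagagaogesi].
/zuikaigape/: /k/ is a voiceless stop between vowels /i/ and /a/, so it voices to [g]. /p/ is a voiceless stop between vowels /a/ and /e/, so it voices to [b]. → [zuigaigabe].
/dmibeataitea/: /t/ is a voiceless stop between vowels /a/ and /a/, so it voices to [d]. /t/ is a voiceless stop between vowels /i/ and /e/, so it voices to [d]. → [dmibeadaidea].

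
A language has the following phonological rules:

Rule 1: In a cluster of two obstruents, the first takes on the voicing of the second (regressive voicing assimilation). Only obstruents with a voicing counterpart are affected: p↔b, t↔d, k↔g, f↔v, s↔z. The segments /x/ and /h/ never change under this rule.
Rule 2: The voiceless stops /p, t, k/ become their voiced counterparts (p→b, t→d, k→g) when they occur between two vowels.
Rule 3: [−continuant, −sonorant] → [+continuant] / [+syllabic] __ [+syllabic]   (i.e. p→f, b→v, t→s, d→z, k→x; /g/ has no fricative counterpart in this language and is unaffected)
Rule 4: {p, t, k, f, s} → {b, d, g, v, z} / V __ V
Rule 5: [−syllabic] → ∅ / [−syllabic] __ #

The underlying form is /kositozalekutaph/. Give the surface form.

kozizozaleguzap

Rule 1 (regressive voicing assimilation): no segment meets the environment; /kositozalekutaph/ is unchanged.
Rule 2 (intervocalic voicing): /t/ is a voiceless stop between vowels /i/ and /o/, so it voices to [d]. /k/ is a voiceless stop between vowels /e/ and /u/, so it voices to [g]. /t/ is a voiceless stop between vowels /u/ and /a/, so it voices to [d]. /kositozalekutaph/ → kosidozalegudaph.
Rule 3 (intervocalic spirantization): /d/ is a stop between vowels /i/ and /o/, so it spirantizes to the fricative [z]. /d/ is a stop between vowels /u/ and /a/, so it spirantizes to the fricative [z]. /kosidozalegudaph/ → kosizozaleguzaph.
Rule 4 (intervocalic voicing): /s/ is a voiceless obstruent between vowels /o/ and /i/, so it voices to [z]. /kosizozaleguzaph/ → kozizozaleguzaph.
Rule 5 (final cluster simplification): /h/ is the second consonant of a word-final cluster /ph/, so it deletes. /kozizozaleguzaph/ → kozizozaleguzap.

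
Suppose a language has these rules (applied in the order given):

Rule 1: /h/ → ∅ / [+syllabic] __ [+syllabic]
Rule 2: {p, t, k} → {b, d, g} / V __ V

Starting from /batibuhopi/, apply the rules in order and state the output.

badibuobi

Rule 1 (intervocalic h-deletion): /h/ occurs between vowels /u/ and /o/, so it deletes. /batibuhopi/ → batibuopi.
Rule 2 (intervocalic voicing): /t/ is a voiceless stop between vowels /a/ and /i/, so it voices to [d]. /p/ is a voiceless stop between vowels /o/ and /i/, so it voices to [b]. /batibuopi/ → badibuobi.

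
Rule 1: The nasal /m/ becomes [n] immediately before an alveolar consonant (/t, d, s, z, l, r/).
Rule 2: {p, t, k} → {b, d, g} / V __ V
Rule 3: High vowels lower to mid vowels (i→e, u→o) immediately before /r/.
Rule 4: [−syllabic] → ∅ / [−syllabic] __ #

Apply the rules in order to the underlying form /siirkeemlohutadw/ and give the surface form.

Rule 1 (nasal place assimilation): /m/ precedes the alveolar consonant /l/, so it assimilates in place to [n]. /siirkeemlohutadw/ → siirkeenlohutadw.
Rule 2 (intervocalic voicing): /t/ is a voiceless stop between vowels /u/ and /a/, so it voices to [d]. /siirkeenlohutadw/ → siirkeenlohudadw.
Rule 3 (pre-rhotic lowering): /i/ is a high vowel immediately before /r/, so it lowers to [e]. /siirkeenlohudadw/ → sierkeenlohudadw.
Rule 4 (final cluster simplification): /w/ is the second consonant of a word-final cluster /dw/, so it deletes. /sierkeenlohudadw/ → sierkeenlohudad.

sierkeenlohudad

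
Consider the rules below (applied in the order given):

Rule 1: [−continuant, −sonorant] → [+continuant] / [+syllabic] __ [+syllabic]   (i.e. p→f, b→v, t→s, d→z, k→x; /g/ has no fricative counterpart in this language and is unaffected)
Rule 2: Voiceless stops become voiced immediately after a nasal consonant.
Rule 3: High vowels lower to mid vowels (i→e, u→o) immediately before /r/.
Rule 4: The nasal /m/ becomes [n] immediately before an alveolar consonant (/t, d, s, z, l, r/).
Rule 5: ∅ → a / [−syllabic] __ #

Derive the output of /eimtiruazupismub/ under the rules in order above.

Rule 1 (intervocalic spirantization): /p/ is a stop between vowels /u/ and /i/, so it spirantizes to the fricative [f]. /eimtiruazupismub/ → eimtiruazufismub.
Rule 2 (post-nasal voicing): /t/ is a voiceless stop immediately after the nasal /m/, so it voices to [d]. /eimtiruazufismub/ → eimdiruazufismub.
Rule 3 (pre-rhotic lowering): /i/ is a high vowel immediately before /r/, so it lowers to [e]. /eimdiruazufismub/ → eimderuazufismub.
Rule 4 (nasal place assimilation): /m/ precedes the alveolar consonant /d/, so it assimilates in place to [n]. /eimderuazufismub/ → einderuazufismub.
Rule 5 (final a-epenthesis): the form ends in the consonant /b/, so [a] is inserted word-finally. /einderuazufismub/ → einderuazufismuba.

einderuazufismuba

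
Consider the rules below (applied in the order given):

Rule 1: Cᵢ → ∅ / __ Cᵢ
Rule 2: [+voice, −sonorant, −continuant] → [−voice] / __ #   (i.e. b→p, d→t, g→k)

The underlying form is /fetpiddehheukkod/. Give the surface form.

fetpideheukot

Rule 1 (degemination): /dd/ is a geminate; the first /d/ deletes. /hh/ is a geminate; the first /h/ deletes. /kk/ is a geminate; the first /k/ deletes. /fetpiddehheukkod/ → fetpideheukod.
Rule 2 (final devoicing): /d/ is a voiced stop in word-final position, so it devoices to [t]. /fetpideheukod/ → fetpideheukot.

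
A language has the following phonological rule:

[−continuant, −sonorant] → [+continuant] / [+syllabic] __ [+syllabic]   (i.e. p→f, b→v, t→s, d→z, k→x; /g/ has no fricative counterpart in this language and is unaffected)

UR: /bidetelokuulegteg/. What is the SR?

bizeseloxuulegteg

/d/ is a stop between vowels /i/ and /e/, so it spirantizes to the fricative [z].
/t/ is a stop between vowels /e/ and /e/, so it spirantizes to the fricative [s].
/k/ is a stop between vowels /o/ and /u/, so it spirantizes to the fricative [x].
The other instances of /b/, /t/ do not occur in the required environment and remain unchanged.
Surface form: [bizeseloxuulegteg].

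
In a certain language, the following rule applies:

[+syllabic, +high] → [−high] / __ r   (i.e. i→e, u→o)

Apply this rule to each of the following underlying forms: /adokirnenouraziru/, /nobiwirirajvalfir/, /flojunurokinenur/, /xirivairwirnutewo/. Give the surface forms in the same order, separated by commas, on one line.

adokernenoorazeru, nobiwererajvalfer, flojunorokinenor, xerivaerwernutewo

/adokirnenouraziru/: /i/ is a high vowel immediately before /r/, so it lowers to [e]. /u/ is a high vowel immediately before /r/, so it lowers to [o]. /i/ is a high vowel immediately before /r/, so it lowers to [e]. → [adokernenoorazeru].
/nobiwirirajvalfir/: /i/ is a high vowel immediately before /r/, so it lowers to [e]. /i/ is a high vowel immediately before /r/, so it lowers to [e]. /i/ is a high vowel immediately before /r/, so it lowers to [e]. → [nobiwererajvalfer].
/flojunurokinenur/: /u/ is a high vowel immediately before /r/, so it lowers to [o]. /u/ is a high vowel immediately before /r/, so it lowers to [o]. → [flojunorokinenor].
/xirivairwirnutewo/: /i/ is a high vowel immediately before /r/, so it lowers to [e]. /i/ is a high vowel immediately before /r/, so it lowers to [e]. /i/ is a high vowel immediately before /r/, so it lowers to [e]. → [xerivaerwernutewo].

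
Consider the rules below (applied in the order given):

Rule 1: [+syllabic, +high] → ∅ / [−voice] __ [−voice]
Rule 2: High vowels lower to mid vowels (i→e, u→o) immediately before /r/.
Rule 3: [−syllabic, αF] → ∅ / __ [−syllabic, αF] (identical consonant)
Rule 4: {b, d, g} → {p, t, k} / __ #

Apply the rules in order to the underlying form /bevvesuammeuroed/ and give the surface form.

bevesuameoroet

Rule 1 (high vowel syncope): no segment meets the environment; /bevvesuammeuroed/ is unchanged.
Rule 2 (pre-rhotic lowering): /u/ is a high vowel immediately before /r/, so it lowers to [o]. /bevvesuammeuroed/ → bevvesuammeoroed.
Rule 3 (degemination): /vv/ is a geminate; the first /v/ deletes. /mm/ is a geminate; the first /m/ deletes. /bevvesuammeoroed/ → bevesuameoroed.
Rule 4 (final devoicing): /d/ is a voiced stop in word-final position, so it devoices to [t]. /bevesuameoroed/ → bevesuameoroet.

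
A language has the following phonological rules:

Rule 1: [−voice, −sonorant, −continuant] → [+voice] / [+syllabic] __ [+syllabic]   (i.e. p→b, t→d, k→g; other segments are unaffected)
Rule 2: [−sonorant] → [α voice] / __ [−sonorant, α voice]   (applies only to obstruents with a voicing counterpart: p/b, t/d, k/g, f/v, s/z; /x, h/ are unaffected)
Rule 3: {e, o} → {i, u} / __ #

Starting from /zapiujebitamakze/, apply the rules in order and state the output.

zabiujebidamagzi

Rule 1 (intervocalic voicing): /p/ is a voiceless stop between vowels /a/ and /i/, so it voices to [b]. /t/ is a voiceless stop between vowels /i/ and /a/, so it voices to [d]. /zapiujebitamakze/ → zabiujebidamakze.
Rule 2 (regressive voicing assimilation): /k/ precedes the voiced obstruent /z/, so it voices to [g] by assimilation. /zabiujebidamakze/ → zabiujebidamagze.
Rule 3 (final vowel raising): /e/ is a mid vowel in word-final position, so it raises to [i]. /zabiujebidamagze/ → zabiujebidamagzi.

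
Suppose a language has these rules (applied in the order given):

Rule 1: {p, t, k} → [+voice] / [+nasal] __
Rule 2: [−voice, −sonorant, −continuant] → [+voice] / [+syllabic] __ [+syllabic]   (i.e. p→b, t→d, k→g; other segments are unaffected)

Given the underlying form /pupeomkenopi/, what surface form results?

Rule 1 (post-nasal voicing): /k/ is a voiceless stop immediately after the nasal /m/, so it voices to [g]. /pupeomkenopi/ → pupeomgenopi.
Rule 2 (intervocalic voicing): /p/ is a voiceless stop between vowels /u/ and /e/, so it voices to [b]. /p/ is a voiceless stop between vowels /o/ and /i/, so it voices to [b]. /pupeomgenopi/ → pubeomgenobi.

pubeomgenobi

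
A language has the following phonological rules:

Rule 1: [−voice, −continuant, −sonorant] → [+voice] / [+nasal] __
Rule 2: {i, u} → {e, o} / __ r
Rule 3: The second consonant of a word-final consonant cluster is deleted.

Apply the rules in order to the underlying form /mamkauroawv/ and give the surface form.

Rule 1 (post-nasal voicing): /k/ is a voiceless stop immediately after the nasal /m/, so it voices to [g]. /mamkauroawv/ → mamgauroawv.
Rule 2 (pre-rhotic lowering): /u/ is a high vowel immediately before /r/, so it lowers to [o]. /mamgauroawv/ → mamgaoroawv.
Rule 3 (final cluster simplification): /v/ is the second consonant of a word-final cluster /wv/, so it deletes. /mamgaoroawv/ → mamgaoroaw.

mamgaoroaw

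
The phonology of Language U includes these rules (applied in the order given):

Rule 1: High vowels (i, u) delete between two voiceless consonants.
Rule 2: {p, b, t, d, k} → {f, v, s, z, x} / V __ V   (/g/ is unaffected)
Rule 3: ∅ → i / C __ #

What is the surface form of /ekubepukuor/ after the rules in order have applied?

exuvepkuori

Rule 1 (high vowel syncope): /u/ is a high vowel flanked by voiceless consonants /p/ and /k/, so it deletes. /ekubepukuor/ → ekubepkuor.
Rule 2 (intervocalic spirantization): /k/ is a stop between vowels /e/ and /u/, so it spirantizes to the fricative [x]. /b/ is a stop between vowels /u/ and /e/, so it spirantizes to the fricative [v]. /ekubepkuor/ → exuvepkuor.
Rule 3 (final i-epenthesis): the form ends in the consonant /r/, so [i] is inserted word-finally. /exuvepkuor/ → exuvepkuori.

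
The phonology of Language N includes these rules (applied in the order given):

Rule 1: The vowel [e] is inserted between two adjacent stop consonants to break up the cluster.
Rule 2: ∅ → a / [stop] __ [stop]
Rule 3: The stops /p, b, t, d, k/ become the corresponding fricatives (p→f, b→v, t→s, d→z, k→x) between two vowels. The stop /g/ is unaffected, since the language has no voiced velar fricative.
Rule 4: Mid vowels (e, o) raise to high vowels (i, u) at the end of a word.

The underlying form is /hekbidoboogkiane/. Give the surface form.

Rule 1 (stop-cluster e-epenthesis): /k/ and /b/ form a stop–stop cluster, so [e] is inserted between them. /g/ and /k/ form a stop–stop cluster, so [e] is inserted between them. /hekbidoboogkiane/ → hekebidoboogekiane.
Rule 2 (stop-cluster a-epenthesis): no segment meets the environment; /hekebidoboogekiane/ is unchanged.
Rule 3 (intervocalic spirantization): /k/ is a stop between vowels /e/ and /e/, so it spirantizes to the fricative [x]. /b/ is a stop between vowels /e/ and /i/, so it spirantizes to the fricative [v]. /d/ is a stop between vowels /i/ and /o/, so it spirantizes to the fricative [z]. /b/ is a stop between vowels /o/ and /o/, so it spirantizes to the fricative [v]. /k/ is a stop between vowels /e/ and /i/, so it spirantizes to the fricative [x]. /hekebidoboogekiane/ → hexevizovoogexiane.
Rule 4 (final vowel raising): /e/ is a mid vowel in word-final position, so it raises to [i]. /hexevizovoogexiane/ → hexevizovoogexiani.

hexevizovoogexiani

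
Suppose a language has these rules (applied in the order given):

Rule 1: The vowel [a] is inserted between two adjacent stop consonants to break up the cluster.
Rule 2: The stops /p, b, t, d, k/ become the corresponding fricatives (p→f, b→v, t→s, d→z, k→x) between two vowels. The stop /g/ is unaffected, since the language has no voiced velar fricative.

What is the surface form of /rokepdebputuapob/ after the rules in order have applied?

roxefazevafusuafob

Rule 1 (stop-cluster a-epenthesis): /p/ and /d/ form a stop–stop cluster, so [a] is inserted between them. /b/ and /p/ form a stop–stop cluster, so [a] is inserted between them. /rokepdebputuapob/ → rokepadebaputuapob.
Rule 2 (intervocalic spirantization): /k/ is a stop between vowels /o/ and /e/, so it spirantizes to the fricative [x]. /p/ is a stop between vowels /e/ and /a/, so it spirantizes to the fricative [f]. /d/ is a stop between vowels /a/ and /e/, so it spirantizes to the fricative [z]. /b/ is a stop between vowels /e/ and /a/, so it spirantizes to the fricative [v]. /p/ is a stop between vowels /a/ and /u/, so it spirantizes to the fricative [f]. /t/ is a stop between vowels /u/ and /u/, so it spirantizes to the fricative [s]. /p/ is a stop between vowels /a/ and /o/, so it spirantizes to the fricative [f]. /rokepadebaputuapob/ → roxefazevafusuafob.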